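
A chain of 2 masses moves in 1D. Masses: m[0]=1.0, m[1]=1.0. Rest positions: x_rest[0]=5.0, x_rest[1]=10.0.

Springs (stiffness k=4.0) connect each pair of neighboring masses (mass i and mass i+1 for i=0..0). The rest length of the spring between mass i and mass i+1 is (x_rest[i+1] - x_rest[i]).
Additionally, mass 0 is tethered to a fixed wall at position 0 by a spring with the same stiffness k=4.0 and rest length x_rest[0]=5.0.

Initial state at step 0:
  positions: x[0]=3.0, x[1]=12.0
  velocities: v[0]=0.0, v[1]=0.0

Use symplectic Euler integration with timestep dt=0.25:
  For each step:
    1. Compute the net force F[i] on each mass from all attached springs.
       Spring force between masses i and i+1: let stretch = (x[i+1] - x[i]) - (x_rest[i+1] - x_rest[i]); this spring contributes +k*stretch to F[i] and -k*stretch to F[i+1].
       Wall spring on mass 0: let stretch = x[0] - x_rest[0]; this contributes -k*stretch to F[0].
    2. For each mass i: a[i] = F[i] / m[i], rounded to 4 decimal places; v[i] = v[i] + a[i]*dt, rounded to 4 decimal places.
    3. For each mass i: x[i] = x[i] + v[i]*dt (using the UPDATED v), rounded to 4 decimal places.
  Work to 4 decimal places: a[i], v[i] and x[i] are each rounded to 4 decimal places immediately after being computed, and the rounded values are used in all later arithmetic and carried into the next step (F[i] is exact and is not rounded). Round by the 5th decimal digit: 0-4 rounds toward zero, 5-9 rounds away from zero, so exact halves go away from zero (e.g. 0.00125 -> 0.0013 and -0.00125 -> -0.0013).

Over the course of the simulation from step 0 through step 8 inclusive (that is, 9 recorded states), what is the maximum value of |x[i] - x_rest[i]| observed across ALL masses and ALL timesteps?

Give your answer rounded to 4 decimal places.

Answer: 2.7961

Derivation:
Step 0: x=[3.0000 12.0000] v=[0.0000 0.0000]
Step 1: x=[4.5000 11.0000] v=[6.0000 -4.0000]
Step 2: x=[6.5000 9.6250] v=[8.0000 -5.5000]
Step 3: x=[7.6563 8.7188] v=[4.6250 -3.6250]
Step 4: x=[7.1641 8.7969] v=[-1.9688 0.3125]
Step 5: x=[5.2891 9.7168] v=[-7.5001 3.6797]
Step 6: x=[3.1987 10.7798] v=[-8.3615 4.2520]
Step 7: x=[2.2039 11.1975] v=[-3.9791 1.6709]
Step 8: x=[2.9066 10.6168] v=[2.8106 -2.3227]
Max displacement = 2.7961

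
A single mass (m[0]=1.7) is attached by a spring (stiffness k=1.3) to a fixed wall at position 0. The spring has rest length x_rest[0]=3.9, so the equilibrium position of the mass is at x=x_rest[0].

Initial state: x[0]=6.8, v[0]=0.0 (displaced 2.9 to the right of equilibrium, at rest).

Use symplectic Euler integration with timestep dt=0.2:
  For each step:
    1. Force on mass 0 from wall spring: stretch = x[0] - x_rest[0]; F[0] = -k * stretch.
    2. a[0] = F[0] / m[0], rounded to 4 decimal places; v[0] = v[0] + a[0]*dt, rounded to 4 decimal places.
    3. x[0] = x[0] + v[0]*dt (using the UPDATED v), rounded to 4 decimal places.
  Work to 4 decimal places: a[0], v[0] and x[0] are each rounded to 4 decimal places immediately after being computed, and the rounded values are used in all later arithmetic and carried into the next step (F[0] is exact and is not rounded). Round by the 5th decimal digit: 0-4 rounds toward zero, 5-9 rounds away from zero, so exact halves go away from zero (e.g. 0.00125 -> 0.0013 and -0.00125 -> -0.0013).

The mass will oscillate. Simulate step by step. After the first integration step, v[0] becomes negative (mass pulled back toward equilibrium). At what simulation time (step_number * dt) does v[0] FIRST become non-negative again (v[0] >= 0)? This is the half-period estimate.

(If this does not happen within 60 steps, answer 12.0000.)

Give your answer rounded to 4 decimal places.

Step 0: x=[6.8000] v=[0.0000]
Step 1: x=[6.7113] v=[-0.4435]
Step 2: x=[6.5366] v=[-0.8735]
Step 3: x=[6.2813] v=[-1.2767]
Step 4: x=[5.9531] v=[-1.6409]
Step 5: x=[5.5621] v=[-1.9549]
Step 6: x=[5.1203] v=[-2.2091]
Step 7: x=[4.6412] v=[-2.3957]
Step 8: x=[4.1394] v=[-2.5091]
Step 9: x=[3.6303] v=[-2.5457]
Step 10: x=[3.1294] v=[-2.5045]
Step 11: x=[2.6521] v=[-2.3866]
Step 12: x=[2.2130] v=[-2.1957]
Step 13: x=[1.8255] v=[-1.9377]
Step 14: x=[1.5014] v=[-1.6204]
Step 15: x=[1.2507] v=[-1.2536]
Step 16: x=[1.0810] v=[-0.8484]
Step 17: x=[0.9975] v=[-0.4173]
Step 18: x=[1.0028] v=[0.0266]
First v>=0 after going negative at step 18, time=3.6000

Answer: 3.6000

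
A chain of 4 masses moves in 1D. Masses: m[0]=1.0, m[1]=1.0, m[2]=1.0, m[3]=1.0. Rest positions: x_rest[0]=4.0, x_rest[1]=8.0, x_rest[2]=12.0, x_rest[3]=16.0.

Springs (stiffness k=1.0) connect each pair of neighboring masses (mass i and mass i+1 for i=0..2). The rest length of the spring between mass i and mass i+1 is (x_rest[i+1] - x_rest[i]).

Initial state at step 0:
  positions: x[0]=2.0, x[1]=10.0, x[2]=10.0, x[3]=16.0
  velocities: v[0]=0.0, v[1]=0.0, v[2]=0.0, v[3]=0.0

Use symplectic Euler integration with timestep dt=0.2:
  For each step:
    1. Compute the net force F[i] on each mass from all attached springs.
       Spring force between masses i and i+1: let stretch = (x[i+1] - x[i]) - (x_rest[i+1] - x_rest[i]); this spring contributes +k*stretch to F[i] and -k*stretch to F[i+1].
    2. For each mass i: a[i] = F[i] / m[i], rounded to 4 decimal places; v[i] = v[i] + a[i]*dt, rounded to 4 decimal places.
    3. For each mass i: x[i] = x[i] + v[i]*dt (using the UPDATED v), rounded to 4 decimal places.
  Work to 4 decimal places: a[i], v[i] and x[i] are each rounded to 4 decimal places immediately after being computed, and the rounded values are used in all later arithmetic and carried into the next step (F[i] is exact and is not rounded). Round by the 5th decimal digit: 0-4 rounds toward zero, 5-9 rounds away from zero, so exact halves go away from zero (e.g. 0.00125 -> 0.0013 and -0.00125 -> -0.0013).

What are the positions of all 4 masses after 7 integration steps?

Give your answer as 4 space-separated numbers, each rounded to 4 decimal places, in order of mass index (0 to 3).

Step 0: x=[2.0000 10.0000 10.0000 16.0000] v=[0.0000 0.0000 0.0000 0.0000]
Step 1: x=[2.1600 9.6800 10.2400 15.9200] v=[0.8000 -1.6000 1.2000 -0.4000]
Step 2: x=[2.4608 9.0816 10.6848 15.7728] v=[1.5040 -2.9920 2.2240 -0.7360]
Step 3: x=[2.8664 8.2825 11.2690 15.5821] v=[2.0282 -3.9955 2.9210 -0.9536]
Step 4: x=[3.3287 7.3862 11.9063 15.3789] v=[2.3114 -4.4814 3.1863 -1.0162]
Step 5: x=[3.7933 6.5084 12.5017 15.1968] v=[2.3229 -4.3889 2.9768 -0.9107]
Step 6: x=[4.2065 5.7617 12.9651 15.0669] v=[2.0659 -3.7333 2.3172 -0.6497]
Step 7: x=[4.5219 5.2410 13.2245 15.0129] v=[1.5769 -2.6037 1.2969 -0.2701]

Answer: 4.5219 5.2410 13.2245 15.0129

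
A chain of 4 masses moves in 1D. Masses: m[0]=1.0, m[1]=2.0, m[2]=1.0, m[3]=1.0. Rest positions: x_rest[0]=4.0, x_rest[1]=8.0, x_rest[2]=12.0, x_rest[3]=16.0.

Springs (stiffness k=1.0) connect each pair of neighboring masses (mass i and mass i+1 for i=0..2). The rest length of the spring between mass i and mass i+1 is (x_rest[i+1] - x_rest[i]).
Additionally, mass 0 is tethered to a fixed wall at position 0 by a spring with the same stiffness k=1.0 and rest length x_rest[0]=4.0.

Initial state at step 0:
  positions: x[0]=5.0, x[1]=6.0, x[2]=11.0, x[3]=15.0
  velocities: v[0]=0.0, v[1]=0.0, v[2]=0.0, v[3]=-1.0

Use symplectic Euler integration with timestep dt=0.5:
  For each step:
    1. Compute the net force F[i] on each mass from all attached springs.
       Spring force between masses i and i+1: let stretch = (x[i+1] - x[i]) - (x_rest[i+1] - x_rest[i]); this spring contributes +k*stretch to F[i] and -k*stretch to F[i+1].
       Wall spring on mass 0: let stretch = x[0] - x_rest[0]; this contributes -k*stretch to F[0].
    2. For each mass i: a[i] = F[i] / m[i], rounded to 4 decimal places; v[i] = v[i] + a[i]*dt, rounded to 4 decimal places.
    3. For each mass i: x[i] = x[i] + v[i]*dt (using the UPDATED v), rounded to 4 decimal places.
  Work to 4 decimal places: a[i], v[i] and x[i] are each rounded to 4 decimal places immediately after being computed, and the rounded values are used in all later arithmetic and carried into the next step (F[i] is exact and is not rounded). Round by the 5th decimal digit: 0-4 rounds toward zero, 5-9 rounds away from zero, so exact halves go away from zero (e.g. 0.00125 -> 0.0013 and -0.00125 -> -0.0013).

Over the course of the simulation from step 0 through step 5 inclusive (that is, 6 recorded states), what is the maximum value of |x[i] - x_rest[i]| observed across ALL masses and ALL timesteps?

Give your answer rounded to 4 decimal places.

Step 0: x=[5.0000 6.0000 11.0000 15.0000] v=[0.0000 0.0000 0.0000 -1.0000]
Step 1: x=[4.0000 6.5000 10.7500 14.5000] v=[-2.0000 1.0000 -0.5000 -1.0000]
Step 2: x=[2.6250 7.2188 10.3750 14.0625] v=[-2.7500 1.4375 -0.7500 -0.8750]
Step 3: x=[1.7422 7.7579 10.1328 13.7031] v=[-1.7656 1.0781 -0.4844 -0.7188]
Step 4: x=[1.9278 7.8419 10.1895 13.4511] v=[0.3712 0.1679 0.1133 -0.5040]
Step 5: x=[3.1100 7.4800 10.4747 13.3837] v=[2.3644 -0.7238 0.5703 -0.1348]
Max displacement = 2.6163

Answer: 2.6163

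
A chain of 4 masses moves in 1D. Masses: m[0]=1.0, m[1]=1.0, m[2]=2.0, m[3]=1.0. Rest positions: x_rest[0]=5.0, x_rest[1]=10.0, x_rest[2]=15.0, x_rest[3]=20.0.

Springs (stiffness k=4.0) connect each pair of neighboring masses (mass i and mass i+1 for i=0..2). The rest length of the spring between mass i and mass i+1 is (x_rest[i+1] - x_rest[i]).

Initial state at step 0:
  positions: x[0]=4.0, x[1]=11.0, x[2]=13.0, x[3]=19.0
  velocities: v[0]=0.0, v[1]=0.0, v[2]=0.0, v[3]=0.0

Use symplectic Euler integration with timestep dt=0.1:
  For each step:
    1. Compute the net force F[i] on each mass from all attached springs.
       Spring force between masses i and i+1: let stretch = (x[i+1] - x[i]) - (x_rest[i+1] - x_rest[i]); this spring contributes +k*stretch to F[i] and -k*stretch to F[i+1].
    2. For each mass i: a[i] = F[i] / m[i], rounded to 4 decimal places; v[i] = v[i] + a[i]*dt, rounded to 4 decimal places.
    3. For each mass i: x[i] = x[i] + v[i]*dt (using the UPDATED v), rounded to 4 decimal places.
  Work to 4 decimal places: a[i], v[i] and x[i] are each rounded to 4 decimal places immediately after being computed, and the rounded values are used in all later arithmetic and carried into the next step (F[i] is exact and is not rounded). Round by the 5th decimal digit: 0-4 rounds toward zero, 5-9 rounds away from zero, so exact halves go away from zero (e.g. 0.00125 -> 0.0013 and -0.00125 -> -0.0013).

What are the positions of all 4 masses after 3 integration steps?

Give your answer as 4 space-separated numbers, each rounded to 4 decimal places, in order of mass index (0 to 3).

Answer: 4.4253 9.9094 13.4409 18.7835

Derivation:
Step 0: x=[4.0000 11.0000 13.0000 19.0000] v=[0.0000 0.0000 0.0000 0.0000]
Step 1: x=[4.0800 10.8000 13.0800 18.9600] v=[0.8000 -2.0000 0.8000 -0.4000]
Step 2: x=[4.2288 10.4224 13.2320 18.8848] v=[1.4880 -3.7760 1.5200 -0.7520]
Step 3: x=[4.4253 9.9094 13.4409 18.7835] v=[1.9654 -5.1296 2.0886 -1.0131]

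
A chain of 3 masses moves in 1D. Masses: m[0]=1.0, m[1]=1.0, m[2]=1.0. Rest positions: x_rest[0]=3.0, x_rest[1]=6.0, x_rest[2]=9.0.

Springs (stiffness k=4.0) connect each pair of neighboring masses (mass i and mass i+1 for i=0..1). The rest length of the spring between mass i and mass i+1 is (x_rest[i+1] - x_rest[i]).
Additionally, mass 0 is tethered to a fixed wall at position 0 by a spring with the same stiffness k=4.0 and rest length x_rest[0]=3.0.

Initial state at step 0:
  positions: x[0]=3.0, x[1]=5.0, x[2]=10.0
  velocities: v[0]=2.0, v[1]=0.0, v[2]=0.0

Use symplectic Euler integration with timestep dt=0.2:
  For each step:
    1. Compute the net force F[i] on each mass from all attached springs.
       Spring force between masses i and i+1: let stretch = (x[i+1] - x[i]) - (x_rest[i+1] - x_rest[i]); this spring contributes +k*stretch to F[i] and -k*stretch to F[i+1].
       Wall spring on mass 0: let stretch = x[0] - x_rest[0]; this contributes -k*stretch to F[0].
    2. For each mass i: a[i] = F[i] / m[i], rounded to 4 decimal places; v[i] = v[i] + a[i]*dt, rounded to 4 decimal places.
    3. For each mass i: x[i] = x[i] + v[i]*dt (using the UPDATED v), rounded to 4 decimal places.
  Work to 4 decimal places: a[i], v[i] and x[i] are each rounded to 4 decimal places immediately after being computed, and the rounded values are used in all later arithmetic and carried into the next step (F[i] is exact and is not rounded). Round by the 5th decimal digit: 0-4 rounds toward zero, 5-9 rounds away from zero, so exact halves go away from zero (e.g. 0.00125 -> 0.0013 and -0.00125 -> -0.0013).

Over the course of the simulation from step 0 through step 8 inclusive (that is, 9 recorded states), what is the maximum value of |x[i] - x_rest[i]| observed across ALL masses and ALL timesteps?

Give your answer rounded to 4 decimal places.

Step 0: x=[3.0000 5.0000 10.0000] v=[2.0000 0.0000 0.0000]
Step 1: x=[3.2400 5.4800 9.6800] v=[1.2000 2.4000 -1.6000]
Step 2: x=[3.3200 6.2736 9.1680] v=[0.4000 3.9680 -2.5600]
Step 3: x=[3.3414 7.0577 8.6729] v=[0.1069 3.9206 -2.4755]
Step 4: x=[3.4228 7.5056 8.3994] v=[0.4068 2.2397 -1.3677]
Step 5: x=[3.6098 7.4433 8.4629] v=[0.9348 -0.3115 0.3173]
Step 6: x=[3.8326 6.9308 8.8432] v=[1.1138 -2.5626 1.9016]
Step 7: x=[3.9379 6.2286 9.3975] v=[0.5263 -3.5112 2.7717]
Step 8: x=[3.7796 5.6669 9.9248] v=[-0.7915 -2.8086 2.6366]
Max displacement = 1.5056

Answer: 1.5056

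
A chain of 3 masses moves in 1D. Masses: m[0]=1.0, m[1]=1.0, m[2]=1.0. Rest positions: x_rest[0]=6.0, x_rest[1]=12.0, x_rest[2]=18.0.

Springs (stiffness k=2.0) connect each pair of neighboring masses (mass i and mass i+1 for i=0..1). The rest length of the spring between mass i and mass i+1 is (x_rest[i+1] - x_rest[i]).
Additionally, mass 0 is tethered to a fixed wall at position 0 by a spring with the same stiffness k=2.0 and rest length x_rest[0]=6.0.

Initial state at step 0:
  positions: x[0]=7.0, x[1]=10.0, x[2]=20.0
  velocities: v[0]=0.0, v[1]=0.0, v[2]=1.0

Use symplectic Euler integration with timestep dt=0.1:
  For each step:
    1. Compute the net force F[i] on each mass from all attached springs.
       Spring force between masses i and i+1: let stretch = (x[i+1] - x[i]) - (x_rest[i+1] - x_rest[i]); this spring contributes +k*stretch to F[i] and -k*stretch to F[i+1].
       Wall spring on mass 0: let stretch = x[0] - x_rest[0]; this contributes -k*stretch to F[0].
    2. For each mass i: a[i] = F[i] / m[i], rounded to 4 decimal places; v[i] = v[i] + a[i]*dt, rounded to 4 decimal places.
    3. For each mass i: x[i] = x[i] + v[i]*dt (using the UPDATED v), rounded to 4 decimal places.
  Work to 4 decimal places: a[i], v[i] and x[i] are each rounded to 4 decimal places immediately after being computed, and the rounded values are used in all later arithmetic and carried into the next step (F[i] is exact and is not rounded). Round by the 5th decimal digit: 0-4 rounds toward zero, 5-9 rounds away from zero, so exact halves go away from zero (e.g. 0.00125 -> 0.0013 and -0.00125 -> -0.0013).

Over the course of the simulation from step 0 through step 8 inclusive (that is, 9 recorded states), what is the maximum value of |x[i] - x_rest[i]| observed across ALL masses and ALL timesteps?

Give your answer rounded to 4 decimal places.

Step 0: x=[7.0000 10.0000 20.0000] v=[0.0000 0.0000 1.0000]
Step 1: x=[6.9200 10.1400 20.0200] v=[-0.8000 1.4000 0.2000]
Step 2: x=[6.7660 10.4132 19.9624] v=[-1.5400 2.7320 -0.5760]
Step 3: x=[6.5496 10.8044 19.8338] v=[-2.1638 3.9124 -1.2858]
Step 4: x=[6.2873 11.2911 19.6446] v=[-2.6228 4.8673 -1.8917]
Step 5: x=[5.9994 11.8448 19.4084] v=[-2.8795 5.5372 -2.3624]
Step 6: x=[5.7084 12.4329 19.1409] v=[-2.9103 5.8808 -2.6751]
Step 7: x=[5.4377 13.0207 18.8592] v=[-2.7071 5.8775 -2.8167]
Step 8: x=[5.2099 13.5736 18.5808] v=[-2.2780 5.5286 -2.7844]
Max displacement = 2.0200

Answer: 2.0200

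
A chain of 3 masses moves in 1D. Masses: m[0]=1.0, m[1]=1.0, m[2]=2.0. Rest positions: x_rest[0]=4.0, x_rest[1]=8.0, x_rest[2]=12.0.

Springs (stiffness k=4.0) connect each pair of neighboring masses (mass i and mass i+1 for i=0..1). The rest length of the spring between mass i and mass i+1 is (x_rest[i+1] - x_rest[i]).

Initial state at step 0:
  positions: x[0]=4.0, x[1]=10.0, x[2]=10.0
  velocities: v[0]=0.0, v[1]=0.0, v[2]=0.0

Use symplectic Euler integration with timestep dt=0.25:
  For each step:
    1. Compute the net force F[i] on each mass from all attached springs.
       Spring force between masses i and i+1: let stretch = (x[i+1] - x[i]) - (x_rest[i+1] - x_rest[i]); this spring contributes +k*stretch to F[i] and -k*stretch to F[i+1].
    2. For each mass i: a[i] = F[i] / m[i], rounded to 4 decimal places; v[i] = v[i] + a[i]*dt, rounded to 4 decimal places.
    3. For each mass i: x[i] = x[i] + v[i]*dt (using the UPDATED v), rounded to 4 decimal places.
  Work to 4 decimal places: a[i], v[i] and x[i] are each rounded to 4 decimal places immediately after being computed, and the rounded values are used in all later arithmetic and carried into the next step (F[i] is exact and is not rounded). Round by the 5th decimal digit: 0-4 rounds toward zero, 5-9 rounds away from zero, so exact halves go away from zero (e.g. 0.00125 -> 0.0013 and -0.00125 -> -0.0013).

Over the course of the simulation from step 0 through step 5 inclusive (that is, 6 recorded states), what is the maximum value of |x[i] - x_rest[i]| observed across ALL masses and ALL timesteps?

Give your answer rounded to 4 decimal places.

Answer: 2.6875

Derivation:
Step 0: x=[4.0000 10.0000 10.0000] v=[0.0000 0.0000 0.0000]
Step 1: x=[4.5000 8.5000 10.5000] v=[2.0000 -6.0000 2.0000]
Step 2: x=[5.0000 6.5000 11.2500] v=[2.0000 -8.0000 3.0000]
Step 3: x=[4.8750 5.3125 11.9063] v=[-0.5000 -4.7500 2.6250]
Step 4: x=[3.8594 5.6641 12.2383] v=[-4.0625 1.4063 1.3281]
Step 5: x=[2.2950 7.2081 12.2486] v=[-6.2578 6.1758 0.0410]
Max displacement = 2.6875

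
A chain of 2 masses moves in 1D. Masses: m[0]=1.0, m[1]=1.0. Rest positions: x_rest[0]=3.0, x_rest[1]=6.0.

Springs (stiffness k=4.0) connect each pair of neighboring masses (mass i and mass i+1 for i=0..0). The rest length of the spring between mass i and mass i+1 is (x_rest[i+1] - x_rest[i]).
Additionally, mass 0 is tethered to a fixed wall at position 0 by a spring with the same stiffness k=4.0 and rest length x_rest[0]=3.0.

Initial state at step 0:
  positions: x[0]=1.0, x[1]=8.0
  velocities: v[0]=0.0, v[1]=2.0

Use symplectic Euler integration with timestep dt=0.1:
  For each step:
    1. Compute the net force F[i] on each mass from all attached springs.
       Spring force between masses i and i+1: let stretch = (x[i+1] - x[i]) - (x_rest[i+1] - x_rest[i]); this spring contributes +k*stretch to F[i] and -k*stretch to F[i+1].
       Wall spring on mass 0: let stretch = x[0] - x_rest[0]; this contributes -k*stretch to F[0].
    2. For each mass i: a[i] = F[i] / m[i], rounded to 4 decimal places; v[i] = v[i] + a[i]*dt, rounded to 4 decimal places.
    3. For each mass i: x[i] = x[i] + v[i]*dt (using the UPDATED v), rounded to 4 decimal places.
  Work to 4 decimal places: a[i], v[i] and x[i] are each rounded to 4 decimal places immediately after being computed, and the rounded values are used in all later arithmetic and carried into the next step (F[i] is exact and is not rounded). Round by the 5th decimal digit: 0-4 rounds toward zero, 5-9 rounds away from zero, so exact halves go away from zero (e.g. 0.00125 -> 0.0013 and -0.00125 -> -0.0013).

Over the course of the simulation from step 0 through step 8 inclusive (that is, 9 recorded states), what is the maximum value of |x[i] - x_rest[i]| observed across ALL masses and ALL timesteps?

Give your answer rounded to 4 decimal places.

Step 0: x=[1.0000 8.0000] v=[0.0000 2.0000]
Step 1: x=[1.2400 8.0400] v=[2.4000 0.4000]
Step 2: x=[1.7024 7.9280] v=[4.6240 -1.1200]
Step 3: x=[2.3457 7.6870] v=[6.4333 -2.4102]
Step 4: x=[3.1089 7.3523] v=[7.6315 -3.3467]
Step 5: x=[3.9174 6.9679] v=[8.0853 -3.8441]
Step 6: x=[4.6913 6.5815] v=[7.7385 -3.8643]
Step 7: x=[5.3531 6.2395] v=[6.6181 -3.4204]
Step 8: x=[5.8362 5.9820] v=[4.8314 -2.5750]
Max displacement = 2.8362

Answer: 2.8362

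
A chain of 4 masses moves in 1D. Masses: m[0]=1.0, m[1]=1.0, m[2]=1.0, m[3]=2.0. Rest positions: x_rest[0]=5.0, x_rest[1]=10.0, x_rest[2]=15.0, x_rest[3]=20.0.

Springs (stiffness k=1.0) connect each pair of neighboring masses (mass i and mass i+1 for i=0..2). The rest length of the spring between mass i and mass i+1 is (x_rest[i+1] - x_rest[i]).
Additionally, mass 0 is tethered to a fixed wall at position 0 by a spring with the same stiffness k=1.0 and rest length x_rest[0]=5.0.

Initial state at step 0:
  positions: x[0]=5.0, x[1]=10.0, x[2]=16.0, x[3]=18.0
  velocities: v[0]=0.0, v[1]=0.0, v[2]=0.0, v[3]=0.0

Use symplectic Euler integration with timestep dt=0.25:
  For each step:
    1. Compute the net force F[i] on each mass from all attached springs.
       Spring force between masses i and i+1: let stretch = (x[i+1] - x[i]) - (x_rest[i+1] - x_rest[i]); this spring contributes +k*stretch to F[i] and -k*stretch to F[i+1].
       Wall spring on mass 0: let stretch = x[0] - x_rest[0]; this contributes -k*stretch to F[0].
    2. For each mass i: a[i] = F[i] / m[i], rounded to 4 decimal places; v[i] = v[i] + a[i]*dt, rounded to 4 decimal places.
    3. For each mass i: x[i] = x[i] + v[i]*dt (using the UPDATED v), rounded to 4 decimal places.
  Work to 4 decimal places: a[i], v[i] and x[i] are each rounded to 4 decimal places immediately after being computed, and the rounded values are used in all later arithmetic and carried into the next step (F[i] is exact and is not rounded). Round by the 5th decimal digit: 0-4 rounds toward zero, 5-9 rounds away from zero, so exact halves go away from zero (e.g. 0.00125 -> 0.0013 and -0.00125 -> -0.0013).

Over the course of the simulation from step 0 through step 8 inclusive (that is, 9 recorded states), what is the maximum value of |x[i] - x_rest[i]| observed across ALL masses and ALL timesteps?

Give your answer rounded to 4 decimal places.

Step 0: x=[5.0000 10.0000 16.0000 18.0000] v=[0.0000 0.0000 0.0000 0.0000]
Step 1: x=[5.0000 10.0625 15.7500 18.0938] v=[0.0000 0.2500 -1.0000 0.3750]
Step 2: x=[5.0039 10.1641 15.2910 18.2706] v=[0.0156 0.4063 -1.8359 0.7070]
Step 3: x=[5.0176 10.2636 14.6978 18.5105] v=[0.0547 0.3980 -2.3727 0.9596]
Step 4: x=[5.0456 10.3124 14.0658 18.7875] v=[0.1118 0.1951 -2.5281 1.1080]
Step 5: x=[5.0874 10.2666 13.4943 19.0732] v=[0.1671 -0.1833 -2.2860 1.1428]
Step 6: x=[5.1349 10.0988 13.0698 19.3408] v=[0.1901 -0.6712 -1.6982 1.0704]
Step 7: x=[5.1718 9.8065 12.8515 19.5687] v=[0.1474 -1.1694 -0.8732 0.9115]
Step 8: x=[5.1751 9.4148 12.8627 19.7429] v=[0.0131 -1.5668 0.0449 0.6969]
Max displacement = 2.1485

Answer: 2.1485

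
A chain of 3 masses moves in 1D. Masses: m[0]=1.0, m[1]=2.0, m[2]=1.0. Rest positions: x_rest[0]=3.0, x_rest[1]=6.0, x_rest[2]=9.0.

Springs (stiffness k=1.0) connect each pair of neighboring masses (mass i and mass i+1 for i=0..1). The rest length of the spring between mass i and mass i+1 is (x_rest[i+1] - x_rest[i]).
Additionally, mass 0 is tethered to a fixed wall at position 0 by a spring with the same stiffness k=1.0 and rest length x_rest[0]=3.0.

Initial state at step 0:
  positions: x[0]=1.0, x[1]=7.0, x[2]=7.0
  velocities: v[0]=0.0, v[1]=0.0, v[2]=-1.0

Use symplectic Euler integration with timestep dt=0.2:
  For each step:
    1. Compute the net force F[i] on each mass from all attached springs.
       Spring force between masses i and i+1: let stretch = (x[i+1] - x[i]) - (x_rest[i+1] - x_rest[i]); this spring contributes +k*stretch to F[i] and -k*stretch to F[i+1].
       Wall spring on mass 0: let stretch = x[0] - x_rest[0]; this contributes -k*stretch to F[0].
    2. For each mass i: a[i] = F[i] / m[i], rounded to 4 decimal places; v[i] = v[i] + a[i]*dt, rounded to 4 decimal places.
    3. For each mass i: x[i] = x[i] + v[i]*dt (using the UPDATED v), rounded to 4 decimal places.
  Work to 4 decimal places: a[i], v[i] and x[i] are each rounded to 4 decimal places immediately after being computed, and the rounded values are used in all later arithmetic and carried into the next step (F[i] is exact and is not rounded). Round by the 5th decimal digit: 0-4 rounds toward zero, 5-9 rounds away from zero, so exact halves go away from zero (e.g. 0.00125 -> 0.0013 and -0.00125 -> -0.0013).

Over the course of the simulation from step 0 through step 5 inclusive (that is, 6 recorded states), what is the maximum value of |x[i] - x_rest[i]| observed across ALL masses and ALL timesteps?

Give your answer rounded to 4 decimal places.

Step 0: x=[1.0000 7.0000 7.0000] v=[0.0000 0.0000 -1.0000]
Step 1: x=[1.2000 6.8800 6.9200] v=[1.0000 -0.6000 -0.4000]
Step 2: x=[1.5792 6.6472 6.9584] v=[1.8960 -1.1640 0.1920]
Step 3: x=[2.0980 6.3193 7.1044] v=[2.5938 -1.6397 0.7298]
Step 4: x=[2.7017 5.9226 7.3390] v=[3.0185 -1.9833 1.1728]
Step 5: x=[3.3262 5.4898 7.6369] v=[3.1223 -2.1638 1.4895]
Max displacement = 2.0800

Answer: 2.0800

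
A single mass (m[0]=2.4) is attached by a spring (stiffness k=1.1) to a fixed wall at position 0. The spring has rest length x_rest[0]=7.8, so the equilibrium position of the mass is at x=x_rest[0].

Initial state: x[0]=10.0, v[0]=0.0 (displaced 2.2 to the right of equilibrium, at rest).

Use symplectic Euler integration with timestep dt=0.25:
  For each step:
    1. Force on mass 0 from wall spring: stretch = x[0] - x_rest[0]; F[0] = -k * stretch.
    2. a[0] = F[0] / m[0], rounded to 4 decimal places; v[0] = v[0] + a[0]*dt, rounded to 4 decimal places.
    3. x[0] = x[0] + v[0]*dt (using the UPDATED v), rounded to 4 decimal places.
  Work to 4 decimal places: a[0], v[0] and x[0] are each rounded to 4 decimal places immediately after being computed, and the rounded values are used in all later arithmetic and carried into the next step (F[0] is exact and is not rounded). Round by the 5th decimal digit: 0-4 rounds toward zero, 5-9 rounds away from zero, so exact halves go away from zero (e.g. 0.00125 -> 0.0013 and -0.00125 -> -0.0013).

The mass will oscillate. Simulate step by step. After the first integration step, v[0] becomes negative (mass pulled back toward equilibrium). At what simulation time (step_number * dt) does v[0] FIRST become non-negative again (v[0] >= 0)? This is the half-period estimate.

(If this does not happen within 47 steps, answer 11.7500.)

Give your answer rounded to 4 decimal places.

Step 0: x=[10.0000] v=[0.0000]
Step 1: x=[9.9370] v=[-0.2521]
Step 2: x=[9.8128] v=[-0.4970]
Step 3: x=[9.6309] v=[-0.7276]
Step 4: x=[9.3966] v=[-0.9374]
Step 5: x=[9.1165] v=[-1.1204]
Step 6: x=[8.7987] v=[-1.2713]
Step 7: x=[8.4523] v=[-1.3857]
Step 8: x=[8.0872] v=[-1.4605]
Step 9: x=[7.7139] v=[-1.4934]
Step 10: x=[7.3430] v=[-1.4835]
Step 11: x=[6.9852] v=[-1.4311]
Step 12: x=[6.6508] v=[-1.3377]
Step 13: x=[6.3493] v=[-1.2060]
Step 14: x=[6.0894] v=[-1.0398]
Step 15: x=[5.8785] v=[-0.8438]
Step 16: x=[5.7226] v=[-0.6236]
Step 17: x=[5.6262] v=[-0.3856]
Step 18: x=[5.5921] v=[-0.1365]
Step 19: x=[5.6212] v=[0.1165]
First v>=0 after going negative at step 19, time=4.7500

Answer: 4.7500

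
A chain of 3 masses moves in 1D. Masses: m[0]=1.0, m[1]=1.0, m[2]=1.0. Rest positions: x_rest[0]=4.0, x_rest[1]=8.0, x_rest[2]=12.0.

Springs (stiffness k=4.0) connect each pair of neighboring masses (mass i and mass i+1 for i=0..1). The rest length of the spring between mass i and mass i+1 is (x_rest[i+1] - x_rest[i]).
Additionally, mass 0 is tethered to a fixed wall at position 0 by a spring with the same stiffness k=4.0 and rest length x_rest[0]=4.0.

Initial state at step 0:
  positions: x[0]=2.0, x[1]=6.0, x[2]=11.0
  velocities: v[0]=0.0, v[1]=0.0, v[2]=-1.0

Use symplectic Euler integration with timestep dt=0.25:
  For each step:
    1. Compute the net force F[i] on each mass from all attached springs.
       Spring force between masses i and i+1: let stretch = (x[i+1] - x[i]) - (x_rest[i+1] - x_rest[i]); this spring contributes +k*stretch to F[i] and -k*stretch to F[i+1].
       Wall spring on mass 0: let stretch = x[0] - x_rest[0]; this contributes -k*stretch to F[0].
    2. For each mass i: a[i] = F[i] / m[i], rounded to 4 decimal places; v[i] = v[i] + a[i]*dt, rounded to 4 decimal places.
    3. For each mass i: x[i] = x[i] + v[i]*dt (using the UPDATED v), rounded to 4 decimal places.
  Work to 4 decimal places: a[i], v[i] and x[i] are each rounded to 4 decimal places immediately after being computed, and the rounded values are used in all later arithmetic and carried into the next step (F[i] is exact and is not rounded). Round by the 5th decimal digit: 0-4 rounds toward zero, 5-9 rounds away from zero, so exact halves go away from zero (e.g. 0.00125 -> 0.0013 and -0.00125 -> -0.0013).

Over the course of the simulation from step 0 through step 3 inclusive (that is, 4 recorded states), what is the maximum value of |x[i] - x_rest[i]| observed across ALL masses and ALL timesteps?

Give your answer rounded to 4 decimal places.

Answer: 2.4531

Derivation:
Step 0: x=[2.0000 6.0000 11.0000] v=[0.0000 0.0000 -1.0000]
Step 1: x=[2.5000 6.2500 10.5000] v=[2.0000 1.0000 -2.0000]
Step 2: x=[3.3125 6.6250 9.9375] v=[3.2500 1.5000 -2.2500]
Step 3: x=[4.1250 7.0000 9.5469] v=[3.2500 1.5000 -1.5625]
Max displacement = 2.4531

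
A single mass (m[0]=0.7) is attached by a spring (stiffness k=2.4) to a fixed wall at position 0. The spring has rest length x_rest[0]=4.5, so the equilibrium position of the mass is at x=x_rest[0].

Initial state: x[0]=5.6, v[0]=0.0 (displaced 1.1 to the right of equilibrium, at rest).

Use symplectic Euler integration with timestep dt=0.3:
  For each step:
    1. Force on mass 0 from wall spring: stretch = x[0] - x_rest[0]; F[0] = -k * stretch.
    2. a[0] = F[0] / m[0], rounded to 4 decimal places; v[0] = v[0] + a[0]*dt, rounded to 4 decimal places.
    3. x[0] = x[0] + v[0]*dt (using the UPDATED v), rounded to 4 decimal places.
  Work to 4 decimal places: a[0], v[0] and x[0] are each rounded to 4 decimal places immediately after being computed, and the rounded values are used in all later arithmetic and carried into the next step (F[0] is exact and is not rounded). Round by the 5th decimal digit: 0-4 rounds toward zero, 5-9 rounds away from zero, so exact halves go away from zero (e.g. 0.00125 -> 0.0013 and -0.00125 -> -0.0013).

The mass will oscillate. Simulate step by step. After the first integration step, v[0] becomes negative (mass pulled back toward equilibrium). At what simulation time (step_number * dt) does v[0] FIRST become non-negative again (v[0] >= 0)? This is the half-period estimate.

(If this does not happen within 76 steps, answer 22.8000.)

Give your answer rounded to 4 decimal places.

Answer: 1.8000

Derivation:
Step 0: x=[5.6000] v=[0.0000]
Step 1: x=[5.2606] v=[-1.1314]
Step 2: x=[4.6865] v=[-1.9137]
Step 3: x=[4.0549] v=[-2.1055]
Step 4: x=[3.5606] v=[-1.6477]
Step 5: x=[3.3562] v=[-0.6815]
Step 6: x=[3.5047] v=[0.4950]
First v>=0 after going negative at step 6, time=1.8000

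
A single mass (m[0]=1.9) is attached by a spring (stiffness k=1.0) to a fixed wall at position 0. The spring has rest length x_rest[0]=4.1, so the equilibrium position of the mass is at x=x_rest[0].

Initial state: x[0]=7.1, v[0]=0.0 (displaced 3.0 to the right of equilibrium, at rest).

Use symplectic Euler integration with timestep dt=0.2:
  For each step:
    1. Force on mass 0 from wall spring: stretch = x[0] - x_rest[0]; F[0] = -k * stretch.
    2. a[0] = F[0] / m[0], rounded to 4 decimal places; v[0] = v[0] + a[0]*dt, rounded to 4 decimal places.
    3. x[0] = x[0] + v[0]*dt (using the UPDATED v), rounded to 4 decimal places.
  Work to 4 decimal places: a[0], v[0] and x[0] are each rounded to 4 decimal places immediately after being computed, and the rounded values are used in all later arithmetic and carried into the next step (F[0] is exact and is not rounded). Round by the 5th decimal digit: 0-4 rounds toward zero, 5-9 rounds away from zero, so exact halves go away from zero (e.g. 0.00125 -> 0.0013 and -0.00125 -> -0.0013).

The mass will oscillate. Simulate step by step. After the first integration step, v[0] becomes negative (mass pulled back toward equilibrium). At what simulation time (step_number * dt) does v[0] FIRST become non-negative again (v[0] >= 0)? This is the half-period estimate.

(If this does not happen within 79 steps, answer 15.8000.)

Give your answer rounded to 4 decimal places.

Answer: 4.4000

Derivation:
Step 0: x=[7.1000] v=[0.0000]
Step 1: x=[7.0368] v=[-0.3158]
Step 2: x=[6.9118] v=[-0.6249]
Step 3: x=[6.7276] v=[-0.9209]
Step 4: x=[6.4881] v=[-1.1975]
Step 5: x=[6.1983] v=[-1.4489]
Step 6: x=[5.8643] v=[-1.6698]
Step 7: x=[5.4932] v=[-1.8555]
Step 8: x=[5.0928] v=[-2.0022]
Step 9: x=[4.6715] v=[-2.1067]
Step 10: x=[4.2381] v=[-2.1669]
Step 11: x=[3.8018] v=[-2.1814]
Step 12: x=[3.3718] v=[-2.1500]
Step 13: x=[2.9571] v=[-2.0733]
Step 14: x=[2.5665] v=[-1.9530]
Step 15: x=[2.2082] v=[-1.7916]
Step 16: x=[1.8897] v=[-1.5925]
Step 17: x=[1.6177] v=[-1.3598]
Step 18: x=[1.3980] v=[-1.0985]
Step 19: x=[1.2352] v=[-0.8141]
Step 20: x=[1.1327] v=[-0.5125]
Step 21: x=[1.0927] v=[-0.2002]
Step 22: x=[1.1160] v=[0.1164]
First v>=0 after going negative at step 22, time=4.4000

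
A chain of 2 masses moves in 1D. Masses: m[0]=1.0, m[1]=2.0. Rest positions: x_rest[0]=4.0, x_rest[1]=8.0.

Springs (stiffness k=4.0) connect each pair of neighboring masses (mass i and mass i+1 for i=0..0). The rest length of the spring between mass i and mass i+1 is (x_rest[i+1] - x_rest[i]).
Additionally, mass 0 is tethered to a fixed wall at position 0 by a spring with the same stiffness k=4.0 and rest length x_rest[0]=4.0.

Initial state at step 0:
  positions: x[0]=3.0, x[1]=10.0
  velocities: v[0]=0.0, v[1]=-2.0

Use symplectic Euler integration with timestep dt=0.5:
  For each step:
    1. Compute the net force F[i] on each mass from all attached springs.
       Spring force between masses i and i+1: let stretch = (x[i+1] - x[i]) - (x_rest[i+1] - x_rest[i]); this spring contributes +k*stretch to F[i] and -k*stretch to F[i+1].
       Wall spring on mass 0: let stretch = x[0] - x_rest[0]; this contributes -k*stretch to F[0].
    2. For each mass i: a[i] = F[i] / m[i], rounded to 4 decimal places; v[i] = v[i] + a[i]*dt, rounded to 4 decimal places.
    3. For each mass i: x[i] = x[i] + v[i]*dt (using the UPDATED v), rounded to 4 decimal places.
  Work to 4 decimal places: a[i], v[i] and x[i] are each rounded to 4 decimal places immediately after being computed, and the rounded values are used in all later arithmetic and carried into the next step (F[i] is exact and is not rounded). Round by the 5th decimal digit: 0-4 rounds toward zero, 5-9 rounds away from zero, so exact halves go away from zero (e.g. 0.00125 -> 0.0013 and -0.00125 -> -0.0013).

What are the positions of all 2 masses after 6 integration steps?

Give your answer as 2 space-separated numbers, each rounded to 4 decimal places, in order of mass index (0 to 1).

Step 0: x=[3.0000 10.0000] v=[0.0000 -2.0000]
Step 1: x=[7.0000 7.5000] v=[8.0000 -5.0000]
Step 2: x=[4.5000 6.7500] v=[-5.0000 -1.5000]
Step 3: x=[-0.2500 6.8750] v=[-9.5000 0.2500]
Step 4: x=[2.3750 5.4375] v=[5.2500 -2.8750]
Step 5: x=[5.6875 4.4688] v=[6.6250 -1.9375]
Step 6: x=[2.0938 6.1094] v=[-7.1874 3.2812]

Answer: 2.0938 6.1094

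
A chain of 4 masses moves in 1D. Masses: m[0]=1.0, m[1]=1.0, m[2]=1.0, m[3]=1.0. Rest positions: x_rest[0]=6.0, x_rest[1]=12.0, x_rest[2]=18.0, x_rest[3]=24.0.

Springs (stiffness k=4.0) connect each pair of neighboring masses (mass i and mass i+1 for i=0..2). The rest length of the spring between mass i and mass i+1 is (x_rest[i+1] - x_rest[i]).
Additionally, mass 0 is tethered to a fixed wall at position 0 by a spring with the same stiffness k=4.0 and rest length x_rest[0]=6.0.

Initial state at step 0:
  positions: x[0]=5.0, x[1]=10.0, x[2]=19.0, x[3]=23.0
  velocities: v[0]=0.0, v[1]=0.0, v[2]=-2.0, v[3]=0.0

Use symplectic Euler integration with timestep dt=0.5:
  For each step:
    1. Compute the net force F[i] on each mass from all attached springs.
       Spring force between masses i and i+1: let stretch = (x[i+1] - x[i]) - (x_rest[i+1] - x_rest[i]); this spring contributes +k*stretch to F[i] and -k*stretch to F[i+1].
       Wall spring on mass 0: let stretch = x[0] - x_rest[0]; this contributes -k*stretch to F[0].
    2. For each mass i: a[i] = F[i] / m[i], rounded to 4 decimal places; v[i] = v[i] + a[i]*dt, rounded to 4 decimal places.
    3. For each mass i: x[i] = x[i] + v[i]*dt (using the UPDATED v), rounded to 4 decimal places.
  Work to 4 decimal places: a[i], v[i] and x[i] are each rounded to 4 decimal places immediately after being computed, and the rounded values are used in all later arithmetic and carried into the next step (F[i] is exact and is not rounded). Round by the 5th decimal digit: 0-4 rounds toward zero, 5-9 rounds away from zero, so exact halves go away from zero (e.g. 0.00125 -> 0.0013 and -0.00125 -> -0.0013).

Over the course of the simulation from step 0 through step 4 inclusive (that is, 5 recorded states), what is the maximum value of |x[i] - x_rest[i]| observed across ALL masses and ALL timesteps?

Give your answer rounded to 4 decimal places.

Answer: 5.0000

Derivation:
Step 0: x=[5.0000 10.0000 19.0000 23.0000] v=[0.0000 0.0000 -2.0000 0.0000]
Step 1: x=[5.0000 14.0000 13.0000 25.0000] v=[0.0000 8.0000 -12.0000 4.0000]
Step 2: x=[9.0000 8.0000 20.0000 21.0000] v=[8.0000 -12.0000 14.0000 -8.0000]
Step 3: x=[3.0000 15.0000 16.0000 22.0000] v=[-12.0000 14.0000 -8.0000 2.0000]
Step 4: x=[6.0000 11.0000 17.0000 23.0000] v=[6.0000 -8.0000 2.0000 2.0000]
Max displacement = 5.0000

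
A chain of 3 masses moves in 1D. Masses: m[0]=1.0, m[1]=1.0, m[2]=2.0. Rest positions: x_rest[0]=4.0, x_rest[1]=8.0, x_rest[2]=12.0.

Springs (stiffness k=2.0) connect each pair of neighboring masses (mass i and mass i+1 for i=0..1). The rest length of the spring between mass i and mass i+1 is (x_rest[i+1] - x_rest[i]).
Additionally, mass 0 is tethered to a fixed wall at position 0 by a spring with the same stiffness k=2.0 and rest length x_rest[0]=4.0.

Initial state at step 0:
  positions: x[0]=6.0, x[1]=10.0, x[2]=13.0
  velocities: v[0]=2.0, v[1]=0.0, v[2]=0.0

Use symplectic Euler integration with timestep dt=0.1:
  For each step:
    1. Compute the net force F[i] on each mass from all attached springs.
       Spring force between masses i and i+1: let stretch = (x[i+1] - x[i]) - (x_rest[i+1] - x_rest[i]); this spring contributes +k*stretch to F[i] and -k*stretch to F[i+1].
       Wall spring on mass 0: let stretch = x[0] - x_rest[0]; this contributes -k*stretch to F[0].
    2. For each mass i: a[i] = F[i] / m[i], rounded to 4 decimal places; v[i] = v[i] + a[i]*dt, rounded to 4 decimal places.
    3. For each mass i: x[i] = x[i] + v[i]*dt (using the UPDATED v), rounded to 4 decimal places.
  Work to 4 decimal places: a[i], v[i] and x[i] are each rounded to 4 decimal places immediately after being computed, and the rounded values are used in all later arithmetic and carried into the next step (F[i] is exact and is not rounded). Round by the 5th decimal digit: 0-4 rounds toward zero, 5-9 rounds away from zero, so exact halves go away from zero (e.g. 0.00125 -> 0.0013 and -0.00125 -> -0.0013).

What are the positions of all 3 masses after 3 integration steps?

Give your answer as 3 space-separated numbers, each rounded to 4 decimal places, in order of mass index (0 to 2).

Answer: 6.3344 9.8967 13.0586

Derivation:
Step 0: x=[6.0000 10.0000 13.0000] v=[2.0000 0.0000 0.0000]
Step 1: x=[6.1600 9.9800 13.0100] v=[1.6000 -0.2000 0.1000]
Step 2: x=[6.2732 9.9442 13.0297] v=[1.1320 -0.3580 0.1970]
Step 3: x=[6.3344 9.8967 13.0586] v=[0.6116 -0.4751 0.2885]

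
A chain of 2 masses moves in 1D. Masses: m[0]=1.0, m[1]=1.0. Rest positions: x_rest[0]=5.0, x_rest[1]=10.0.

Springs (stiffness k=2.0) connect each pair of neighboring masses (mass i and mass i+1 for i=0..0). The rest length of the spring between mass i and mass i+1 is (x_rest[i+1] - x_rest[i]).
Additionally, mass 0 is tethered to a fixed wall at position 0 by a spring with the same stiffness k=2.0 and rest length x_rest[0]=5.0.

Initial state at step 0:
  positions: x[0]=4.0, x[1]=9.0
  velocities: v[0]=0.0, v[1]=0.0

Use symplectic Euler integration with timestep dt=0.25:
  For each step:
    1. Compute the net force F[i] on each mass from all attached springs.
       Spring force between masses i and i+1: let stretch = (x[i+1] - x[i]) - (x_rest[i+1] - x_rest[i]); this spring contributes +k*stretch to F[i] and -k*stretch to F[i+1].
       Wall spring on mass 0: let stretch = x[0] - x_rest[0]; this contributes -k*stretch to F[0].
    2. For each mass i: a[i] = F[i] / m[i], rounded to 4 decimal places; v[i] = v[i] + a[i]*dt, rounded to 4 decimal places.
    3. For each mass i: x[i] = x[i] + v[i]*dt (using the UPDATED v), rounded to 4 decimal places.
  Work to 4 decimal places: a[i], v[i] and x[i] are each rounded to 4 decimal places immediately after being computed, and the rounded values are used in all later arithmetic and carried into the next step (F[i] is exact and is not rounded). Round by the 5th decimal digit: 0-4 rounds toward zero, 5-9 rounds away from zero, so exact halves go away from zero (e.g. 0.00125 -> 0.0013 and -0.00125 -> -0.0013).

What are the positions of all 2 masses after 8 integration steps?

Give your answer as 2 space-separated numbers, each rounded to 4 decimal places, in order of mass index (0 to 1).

Step 0: x=[4.0000 9.0000] v=[0.0000 0.0000]
Step 1: x=[4.1250 9.0000] v=[0.5000 0.0000]
Step 2: x=[4.3438 9.0156] v=[0.8750 0.0625]
Step 3: x=[4.6036 9.0723] v=[1.0390 0.2266]
Step 4: x=[4.8465 9.1954] v=[0.9716 0.4923]
Step 5: x=[5.0272 9.3999] v=[0.7228 0.8179]
Step 6: x=[5.1261 9.6828] v=[0.3956 1.1316]
Step 7: x=[5.1538 10.0211] v=[0.1109 1.3533]
Step 8: x=[5.1457 10.3760] v=[-0.0324 1.4197]

Answer: 5.1457 10.3760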